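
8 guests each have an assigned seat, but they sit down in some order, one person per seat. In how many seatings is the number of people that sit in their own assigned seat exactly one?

Pick the single fixed position: C(8,1) = 8 ways.
The other 7 form a derangement: !7 = 1854.
Total: 8 × 1854 = 14832.

14832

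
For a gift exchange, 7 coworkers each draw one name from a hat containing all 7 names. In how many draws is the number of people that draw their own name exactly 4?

70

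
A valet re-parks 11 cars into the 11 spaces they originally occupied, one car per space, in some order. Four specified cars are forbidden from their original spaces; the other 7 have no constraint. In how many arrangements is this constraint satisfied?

27422640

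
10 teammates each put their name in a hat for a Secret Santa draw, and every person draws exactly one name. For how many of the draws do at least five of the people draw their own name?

13264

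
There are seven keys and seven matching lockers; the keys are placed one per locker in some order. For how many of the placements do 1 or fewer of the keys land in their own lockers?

3709

# with exactly i fixed is C(7,i)·!(7-i); sum over i=0..1:
  i=0: C(7,0)·!7 = 1·1854 = 1854
  i=1: C(7,1)·!6 = 7·265 = 1855
Total = 3709.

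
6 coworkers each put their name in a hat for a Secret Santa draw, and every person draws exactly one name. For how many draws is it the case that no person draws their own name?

265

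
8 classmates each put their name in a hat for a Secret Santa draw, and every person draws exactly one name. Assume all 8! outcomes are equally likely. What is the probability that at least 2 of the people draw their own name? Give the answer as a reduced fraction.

Favorable outcomes: Σ_{i≥2} C(8,i)·!(8-i) = 28·265 + 56·44 + 70·9 + 56·2 + 28·1 + 8·0 + 1·1 = 10655.
Total outcomes: 8! = 40320.
Probability = 10655/40320 = 2131/8064.

2131/8064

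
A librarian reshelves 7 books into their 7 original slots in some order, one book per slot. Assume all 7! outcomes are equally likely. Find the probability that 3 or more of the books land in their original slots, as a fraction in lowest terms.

407/5040

Favorable outcomes: Σ_{i≥3} C(7,i)·!(7-i) = 35·9 + 35·2 + 21·1 + 7·0 + 1·1 = 407.
Total outcomes: 7! = 5040.
Probability = 407/5040 = 407/5040.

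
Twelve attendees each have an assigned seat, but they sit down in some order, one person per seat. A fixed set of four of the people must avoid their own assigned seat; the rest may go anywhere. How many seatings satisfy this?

Inclusion-exclusion on the 4 forbidden self-matches:
Σ_{j=0}^{4} (-1)^j C(4,j)(12-j)!
= C(4,0)·12! - C(4,1)·11! + C(4,2)·10! - C(4,3)·9! + C(4,4)·8!
= 479001600 - 159667200 + 21772800 - 1451520 + 40320
= 339696000

339696000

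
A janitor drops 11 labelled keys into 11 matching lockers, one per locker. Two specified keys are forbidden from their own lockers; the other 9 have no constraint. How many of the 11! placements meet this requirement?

33022080

Inclusion-exclusion on the 2 forbidden self-matches:
Σ_{j=0}^{2} (-1)^j C(2,j)(11-j)!
= C(2,0)·11! - C(2,1)·10! + C(2,2)·9!
= 39916800 - 7257600 + 362880
= 33022080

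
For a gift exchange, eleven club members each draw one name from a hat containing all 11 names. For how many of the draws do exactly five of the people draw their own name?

122430

Choose which 5 of the 11 are fixed: C(11,5) = 462.
The remaining 6 must be deranged: !6 = 265.
Total: 462 × 265 = 122430.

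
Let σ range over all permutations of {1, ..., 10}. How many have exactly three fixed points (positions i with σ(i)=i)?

Choose which 3 of the 10 are fixed: C(10,3) = 120.
The other 7 form a derangement: !7 = 1854.
Total: 120 × 1854 = 222480.

222480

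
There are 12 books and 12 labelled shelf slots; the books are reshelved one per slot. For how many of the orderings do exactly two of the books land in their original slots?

Pick the 2 fixed positions: C(12,2) = 66 ways.
The other 10 form a derangement: !10 = 1334961.
Total: 66 × 1334961 = 88107426.

88107426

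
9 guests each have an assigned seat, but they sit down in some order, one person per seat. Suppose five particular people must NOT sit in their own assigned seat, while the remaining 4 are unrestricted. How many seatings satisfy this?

Let A_j be the event that the j-th constrained one is fixed. By inclusion-exclusion over the 5 events:
Σ_{j=0}^{5} (-1)^j C(5,j)(9-j)!
= C(5,0)·9! - C(5,1)·8! + C(5,2)·7! - C(5,3)·6! + C(5,4)·5! - C(5,5)·4!
= 362880 - 201600 + 50400 - 7200 + 600 - 24
= 205056

205056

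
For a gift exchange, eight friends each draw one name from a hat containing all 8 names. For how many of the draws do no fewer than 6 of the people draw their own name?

29

Sum C(8,i)·!(8-i) for i = 6..8:
  i=6: C(8,6)·!2 = 28·1 = 28
  i=7: C(8,7)·!1 = 8·0 = 0
  i=8: C(8,8)·!0 = 1·1 = 1
Total = 29.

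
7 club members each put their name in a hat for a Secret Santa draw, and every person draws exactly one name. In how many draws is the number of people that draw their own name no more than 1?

# with exactly i fixed is C(7,i)·!(7-i); sum over i=0..1:
  i=0: C(7,0)·!7 = 1·1854 = 1854
  i=1: C(7,1)·!6 = 7·265 = 1855
Total = 3709.

3709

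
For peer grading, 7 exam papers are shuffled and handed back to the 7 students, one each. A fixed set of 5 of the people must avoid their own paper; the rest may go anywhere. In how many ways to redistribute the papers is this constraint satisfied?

Let A_j be the event that the j-th constrained one is fixed. By inclusion-exclusion over the 5 events:
Σ_{j=0}^{5} (-1)^j C(5,j)(7-j)!
= C(5,0)·7! - C(5,1)·6! + C(5,2)·5! - C(5,3)·4! + C(5,4)·3! - C(5,5)·2!
= 5040 - 3600 + 1200 - 240 + 30 - 2
= 2428

2428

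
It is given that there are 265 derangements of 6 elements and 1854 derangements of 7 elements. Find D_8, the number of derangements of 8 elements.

D_8 = (8-1)·(D_7 + D_6) = 7·(1854 + 265) = 7·2119 = 14833.

14833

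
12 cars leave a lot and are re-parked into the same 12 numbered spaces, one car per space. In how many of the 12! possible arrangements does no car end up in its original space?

Recurrence: !12 = 11·(!11 + !10).
!12 = 11·(14684570 + 1334961) = 11·16019531 = 176214841

176214841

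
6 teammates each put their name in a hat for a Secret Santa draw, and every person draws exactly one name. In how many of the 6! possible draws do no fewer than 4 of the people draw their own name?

# with exactly i fixed is C(6,i)·!(6-i); sum over i=4..6:
  i=4: C(6,4)·!2 = 15·1 = 15
  i=5: C(6,5)·!1 = 6·0 = 0
  i=6: C(6,6)·!0 = 1·1 = 1
Total = 16.

16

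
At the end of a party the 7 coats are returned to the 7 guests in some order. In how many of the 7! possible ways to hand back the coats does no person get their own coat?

1854

The number of derangements of 7 is !7 = Σ_{k=0}^{7} (-1)^k·7!/k!
= 7! - 7!/1! + 7!/2! - 7!/3! + 7!/4! - 7!/5! + 7!/6! - 7!/7!
= 5040 - 5040 + 2520 - 840 + 210 - 42 + 7 - 1
= 1854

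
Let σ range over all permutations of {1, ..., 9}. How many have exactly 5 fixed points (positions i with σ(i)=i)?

Pick the 5 fixed positions: C(9,5) = 126 ways.
The remaining 4 must be deranged: !4 = 9.
Total: 126 × 9 = 1134.

1134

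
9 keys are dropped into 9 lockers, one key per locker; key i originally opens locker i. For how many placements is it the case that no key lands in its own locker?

Recurrence: !9 = 9·!8 + (-1)^9.
!9 = 9·14833 - 1 = 133496

133496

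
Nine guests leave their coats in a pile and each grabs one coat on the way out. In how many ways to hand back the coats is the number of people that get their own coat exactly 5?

Pick the 5 fixed positions: C(9,5) = 126 ways.
The remaining 4 must be deranged: !4 = 9.
Total: 126 × 9 = 1134.

1134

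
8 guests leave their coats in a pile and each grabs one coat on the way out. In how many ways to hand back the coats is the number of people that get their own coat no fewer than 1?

Sum C(8,i)·!(8-i) for i = 1..8:
  i=1: C(8,1)·!7 = 8·1854 = 14832
  i=2: C(8,2)·!6 = 28·265 = 7420
  i=3: C(8,3)·!5 = 56·44 = 2464
  i=4: C(8,4)·!4 = 70·9 = 630
  i=5: C(8,5)·!3 = 56·2 = 112
  i=6: C(8,6)·!2 = 28·1 = 28
  i=7: C(8,7)·!1 = 8·0 = 0
  i=8: C(8,8)·!0 = 1·1 = 1
Total = 25487.

25487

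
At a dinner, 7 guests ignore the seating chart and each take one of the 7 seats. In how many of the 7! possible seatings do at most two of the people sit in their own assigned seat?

# with exactly i fixed is C(7,i)·!(7-i); sum over i=0..2:
  i=0: C(7,0)·!7 = 1·1854 = 1854
  i=1: C(7,1)·!6 = 7·265 = 1855
  i=2: C(7,2)·!5 = 21·44 = 924
Total = 4633.

4633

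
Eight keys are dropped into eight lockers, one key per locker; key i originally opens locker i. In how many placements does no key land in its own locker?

14833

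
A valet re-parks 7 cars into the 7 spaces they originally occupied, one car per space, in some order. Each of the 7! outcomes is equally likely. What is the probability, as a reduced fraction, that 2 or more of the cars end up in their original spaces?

1331/5040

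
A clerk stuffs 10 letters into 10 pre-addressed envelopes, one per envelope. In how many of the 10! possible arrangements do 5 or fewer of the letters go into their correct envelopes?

3626624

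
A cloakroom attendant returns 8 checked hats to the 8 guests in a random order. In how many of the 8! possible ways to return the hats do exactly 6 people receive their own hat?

Choose which 6 of the 8 are fixed: C(8,6) = 28.
The other 2 form a derangement: !2 = 1.
Total: 28 × 1 = 28.

28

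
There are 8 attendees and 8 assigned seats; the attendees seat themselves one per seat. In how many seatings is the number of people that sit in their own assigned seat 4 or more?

Sum C(8,i)·!(8-i) for i = 4..8:
  i=4: C(8,4)·!4 = 70·9 = 630
  i=5: C(8,5)·!3 = 56·2 = 112
  i=6: C(8,6)·!2 = 28·1 = 28
  i=7: C(8,7)·!1 = 8·0 = 0
  i=8: C(8,8)·!0 = 1·1 = 1
Total = 771.

771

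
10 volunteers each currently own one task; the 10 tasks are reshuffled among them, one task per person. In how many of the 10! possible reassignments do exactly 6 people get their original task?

1890

Pick the 6 fixed positions: C(10,6) = 210 ways.
The remaining 4 must be deranged: !4 = 9.
Total: 210 × 9 = 1890.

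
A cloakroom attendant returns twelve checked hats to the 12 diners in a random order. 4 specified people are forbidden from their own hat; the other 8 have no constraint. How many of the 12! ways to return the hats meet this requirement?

Inclusion-exclusion on the 4 forbidden self-matches:
Σ_{j=0}^{4} (-1)^j C(4,j)(12-j)!
= C(4,0)·12! - C(4,1)·11! + C(4,2)·10! - C(4,3)·9! + C(4,4)·8!
= 479001600 - 159667200 + 21772800 - 1451520 + 40320
= 339696000

339696000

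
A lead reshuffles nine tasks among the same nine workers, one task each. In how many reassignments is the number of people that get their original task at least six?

205

Sum C(9,i)·!(9-i) for i = 6..9:
  i=6: C(9,6)·!3 = 84·2 = 168
  i=7: C(9,7)·!2 = 36·1 = 36
  i=8: C(9,8)·!1 = 9·0 = 0
  i=9: C(9,9)·!0 = 1·1 = 1
Total = 205.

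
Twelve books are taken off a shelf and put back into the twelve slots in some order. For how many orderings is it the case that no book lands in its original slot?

The number of derangements of 12 is !12 = Σ_{k=0}^{12} (-1)^k·12!/k!
= 12! - 12!/1! + 12!/2! - 12!/3! + 12!/4! - 12!/5! + 12!/6! - 12!/7! + 12!/8! - 12!/9! + 12!/10! - 12!/11! + 12!/12!
= 479001600 - 479001600 + 239500800 - 79833600 + 19958400 - 3991680 + 665280 - 95040 + 11880 - 1320 + 132 - 12 + 1
= 176214841

176214841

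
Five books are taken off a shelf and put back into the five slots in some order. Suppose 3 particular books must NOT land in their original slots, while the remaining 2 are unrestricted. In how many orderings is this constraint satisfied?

64

Let A_j be the event that the j-th constrained one is fixed. By inclusion-exclusion over the 3 events:
Σ_{j=0}^{3} (-1)^j C(3,j)(5-j)!
= C(3,0)·5! - C(3,1)·4! + C(3,2)·3! - C(3,3)·2!
= 120 - 72 + 18 - 2
= 64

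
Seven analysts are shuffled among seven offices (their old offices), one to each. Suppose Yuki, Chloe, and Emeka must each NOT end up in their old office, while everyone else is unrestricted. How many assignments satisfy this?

Inclusion-exclusion on the 3 forbidden self-matches:
Σ_{j=0}^{3} (-1)^j C(3,j)(7-j)!
= C(3,0)·7! - C(3,1)·6! + C(3,2)·5! - C(3,3)·4!
= 5040 - 2160 + 360 - 24
= 3216

3216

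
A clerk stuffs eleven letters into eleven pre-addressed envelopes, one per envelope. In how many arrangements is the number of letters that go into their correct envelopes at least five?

Sum C(11,i)·!(11-i) for i = 5..11:
  i=5: C(11,5)·!6 = 462·265 = 122430
  i=6: C(11,6)·!5 = 462·44 = 20328
  i=7: C(11,7)·!4 = 330·9 = 2970
  i=8: C(11,8)·!3 = 165·2 = 330
  i=9: C(11,9)·!2 = 55·1 = 55
  i=10: C(11,10)·!1 = 11·0 = 0
  i=11: C(11,11)·!0 = 1·1 = 1
Total = 146114.

146114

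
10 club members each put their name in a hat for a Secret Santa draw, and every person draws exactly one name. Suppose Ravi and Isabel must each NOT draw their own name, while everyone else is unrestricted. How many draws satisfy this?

2943360

Let A_j be the event that the j-th constrained one is fixed. By inclusion-exclusion over the 2 events:
Σ_{j=0}^{2} (-1)^j C(2,j)(10-j)!
= C(2,0)·10! - C(2,1)·9! + C(2,2)·8!
= 3628800 - 725760 + 40320
= 2943360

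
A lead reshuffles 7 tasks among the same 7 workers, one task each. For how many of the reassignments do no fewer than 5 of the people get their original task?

22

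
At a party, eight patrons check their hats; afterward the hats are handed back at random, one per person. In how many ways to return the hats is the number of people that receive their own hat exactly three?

2464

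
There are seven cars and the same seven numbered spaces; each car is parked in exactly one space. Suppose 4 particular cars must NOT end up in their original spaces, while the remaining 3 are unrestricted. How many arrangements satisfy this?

Let A_j be the event that the j-th constrained one is fixed. By inclusion-exclusion over the 4 events:
Σ_{j=0}^{4} (-1)^j C(4,j)(7-j)!
= C(4,0)·7! - C(4,1)·6! + C(4,2)·5! - C(4,3)·4! + C(4,4)·3!
= 5040 - 2880 + 720 - 96 + 6
= 2790

2790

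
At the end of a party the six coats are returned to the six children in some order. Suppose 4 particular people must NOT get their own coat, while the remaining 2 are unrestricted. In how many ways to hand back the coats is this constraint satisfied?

362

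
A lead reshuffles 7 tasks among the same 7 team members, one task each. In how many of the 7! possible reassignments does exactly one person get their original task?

1855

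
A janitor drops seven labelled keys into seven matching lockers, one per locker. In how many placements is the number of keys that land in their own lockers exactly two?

924

Choose which 2 of the 7 are fixed: C(7,2) = 21.
The remaining 5 must be deranged: !5 = 44.
Total: 21 × 44 = 924.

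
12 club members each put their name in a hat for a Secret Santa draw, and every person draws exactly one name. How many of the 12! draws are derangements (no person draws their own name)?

176214841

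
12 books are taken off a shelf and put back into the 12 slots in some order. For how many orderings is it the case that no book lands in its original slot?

176214841

Recurrence: !12 = 11·(!11 + !10).
!12 = 11·(14684570 + 1334961) = 11·16019531 = 176214841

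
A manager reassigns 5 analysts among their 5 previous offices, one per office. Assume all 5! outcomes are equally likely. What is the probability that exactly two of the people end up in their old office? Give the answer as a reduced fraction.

1/6

Favorable outcomes: C(5,2)·!3 = 10·2 = 20.
Total outcomes: 5! = 120.
Probability = 20/120 = 1/6.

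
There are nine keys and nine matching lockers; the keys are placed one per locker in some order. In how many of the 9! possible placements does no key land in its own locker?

133496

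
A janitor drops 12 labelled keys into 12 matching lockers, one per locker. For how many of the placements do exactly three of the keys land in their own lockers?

29369120

Pick the 3 fixed positions: C(12,3) = 220 ways.
The other 9 form a derangement: !9 = 133496.
Total: 220 × 133496 = 29369120.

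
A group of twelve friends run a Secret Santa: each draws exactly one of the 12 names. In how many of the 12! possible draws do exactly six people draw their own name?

Choose which 6 of the 12 are fixed: C(12,6) = 924.
The other 6 form a derangement: !6 = 265.
Total: 924 × 265 = 244860.

244860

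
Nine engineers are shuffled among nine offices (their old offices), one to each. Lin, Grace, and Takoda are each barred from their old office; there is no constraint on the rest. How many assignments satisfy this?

Inclusion-exclusion on the 3 forbidden self-matches:
Σ_{j=0}^{3} (-1)^j C(3,j)(9-j)!
= C(3,0)·9! - C(3,1)·8! + C(3,2)·7! - C(3,3)·6!
= 362880 - 120960 + 15120 - 720
= 256320

256320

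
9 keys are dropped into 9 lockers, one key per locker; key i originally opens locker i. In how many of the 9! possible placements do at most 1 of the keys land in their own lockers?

266993

# with exactly i fixed is C(9,i)·!(9-i); sum over i=0..1:
  i=0: C(9,0)·!9 = 1·133496 = 133496
  i=1: C(9,1)·!8 = 9·14833 = 133497
Total = 266993.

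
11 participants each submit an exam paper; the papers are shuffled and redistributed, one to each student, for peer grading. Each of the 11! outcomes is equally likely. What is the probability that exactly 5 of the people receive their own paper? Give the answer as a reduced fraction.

Favorable outcomes: C(11,5)·!6 = 462·265 = 122430.
Total outcomes: 11! = 39916800.
Probability = 122430/39916800 = 53/17280.

53/17280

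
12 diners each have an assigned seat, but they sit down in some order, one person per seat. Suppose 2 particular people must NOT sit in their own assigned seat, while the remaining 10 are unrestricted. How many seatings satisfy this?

Inclusion-exclusion on the 2 forbidden self-matches:
Σ_{j=0}^{2} (-1)^j C(2,j)(12-j)!
= C(2,0)·12! - C(2,1)·11! + C(2,2)·10!
= 479001600 - 79833600 + 3628800
= 402796800

402796800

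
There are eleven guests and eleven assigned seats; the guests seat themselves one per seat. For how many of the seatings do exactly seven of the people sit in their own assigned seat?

2970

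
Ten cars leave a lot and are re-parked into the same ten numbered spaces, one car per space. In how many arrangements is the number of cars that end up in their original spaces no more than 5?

# with exactly i fixed is C(10,i)·!(10-i); sum over i=0..5:
  i=0: C(10,0)·!10 = 1·1334961 = 1334961
  i=1: C(10,1)·!9 = 10·133496 = 1334960
  i=2: C(10,2)·!8 = 45·14833 = 667485
  i=3: C(10,3)·!7 = 120·1854 = 222480
  i=4: C(10,4)·!6 = 210·265 = 55650
  i=5: C(10,5)·!5 = 252·44 = 11088
Total = 3626624.

3626624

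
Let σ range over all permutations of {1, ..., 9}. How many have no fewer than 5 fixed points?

Sum C(9,i)·!(9-i) for i = 5..9:
  i=5: C(9,5)·!4 = 126·9 = 1134
  i=6: C(9,6)·!3 = 84·2 = 168
  i=7: C(9,7)·!2 = 36·1 = 36
  i=8: C(9,8)·!1 = 9·0 = 0
  i=9: C(9,9)·!0 = 1·1 = 1
Total = 1339.

1339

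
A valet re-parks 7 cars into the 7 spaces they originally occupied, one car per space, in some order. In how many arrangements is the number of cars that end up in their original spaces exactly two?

924

Pick the 2 fixed positions: C(7,2) = 21 ways.
The remaining 5 must be deranged: !5 = 44.
Total: 21 × 44 = 924.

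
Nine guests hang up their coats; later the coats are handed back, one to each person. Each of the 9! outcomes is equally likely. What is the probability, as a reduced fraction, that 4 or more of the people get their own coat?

6883/362880

Favorable outcomes: Σ_{i≥4} C(9,i)·!(9-i) = 126·44 + 126·9 + 84·2 + 36·1 + 9·0 + 1·1 = 6883.
Total outcomes: 9! = 362880.
Probability = 6883/362880 = 6883/362880.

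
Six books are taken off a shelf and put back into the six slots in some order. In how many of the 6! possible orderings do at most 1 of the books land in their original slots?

# with exactly i fixed is C(6,i)·!(6-i); sum over i=0..1:
  i=0: C(6,0)·!6 = 1·265 = 265
  i=1: C(6,1)·!5 = 6·44 = 264
Total = 529.

529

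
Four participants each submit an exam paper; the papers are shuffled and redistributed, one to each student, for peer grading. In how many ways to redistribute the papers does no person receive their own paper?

Recurrence: !4 = 3·(!3 + !2).
!4 = 3·(2 + 1) = 3·3 = 9

9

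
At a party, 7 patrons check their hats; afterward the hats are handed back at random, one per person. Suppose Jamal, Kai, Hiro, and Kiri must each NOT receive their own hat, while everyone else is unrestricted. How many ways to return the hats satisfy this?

2790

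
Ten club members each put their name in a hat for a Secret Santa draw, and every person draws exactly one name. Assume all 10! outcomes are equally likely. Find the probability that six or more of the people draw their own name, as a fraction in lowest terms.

Favorable outcomes: Σ_{i≥6} C(10,i)·!(10-i) = 210·9 + 120·2 + 45·1 + 10·0 + 1·1 = 2176.
Total outcomes: 10! = 3628800.
Probability = 2176/3628800 = 17/28350.

17/28350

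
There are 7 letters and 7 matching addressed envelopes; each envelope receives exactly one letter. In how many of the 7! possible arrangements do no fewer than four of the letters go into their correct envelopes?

Sum C(7,i)·!(7-i) for i = 4..7:
  i=4: C(7,4)·!3 = 35·2 = 70
  i=5: C(7,5)·!2 = 21·1 = 21
  i=6: C(7,6)·!1 = 7·0 = 0
  i=7: C(7,7)·!0 = 1·1 = 1
Total = 92.

92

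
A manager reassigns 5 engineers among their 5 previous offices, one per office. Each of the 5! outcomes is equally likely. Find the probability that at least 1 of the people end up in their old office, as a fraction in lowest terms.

19/30

Favorable outcomes: Σ_{i≥1} C(5,i)·!(5-i) = 5·9 + 10·2 + 10·1 + 5·0 + 1·1 = 76.
Total outcomes: 5! = 120.
Probability = 76/120 = 19/30.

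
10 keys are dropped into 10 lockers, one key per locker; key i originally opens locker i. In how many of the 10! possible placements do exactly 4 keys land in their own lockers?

Choose which 4 of the 10 are fixed: C(10,4) = 210.
The remaining 6 must be deranged: !6 = 265.
Total: 210 × 265 = 55650.

55650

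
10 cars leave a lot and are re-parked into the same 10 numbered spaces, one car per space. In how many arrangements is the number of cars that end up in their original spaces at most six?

3628514

Sum C(10,i)·!(10-i) for i = 0..6:
  i=0: C(10,0)·!10 = 1·1334961 = 1334961
  i=1: C(10,1)·!9 = 10·133496 = 1334960
  i=2: C(10,2)·!8 = 45·14833 = 667485
  i=3: C(10,3)·!7 = 120·1854 = 222480
  i=4: C(10,4)·!6 = 210·265 = 55650
  i=5: C(10,5)·!5 = 252·44 = 11088
  i=6: C(10,6)·!4 = 210·9 = 1890
Total = 3628514.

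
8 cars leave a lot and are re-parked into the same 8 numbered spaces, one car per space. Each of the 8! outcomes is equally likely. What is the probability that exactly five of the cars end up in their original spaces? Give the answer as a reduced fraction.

1/360

Favorable outcomes: C(8,5)·!3 = 56·2 = 112.
Total outcomes: 8! = 40320.
Probability = 112/40320 = 1/360.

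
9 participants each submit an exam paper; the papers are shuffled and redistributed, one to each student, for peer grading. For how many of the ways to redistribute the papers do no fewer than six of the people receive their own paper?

# with exactly i fixed is C(9,i)·!(9-i); sum over i=6..9:
  i=6: C(9,6)·!3 = 84·2 = 168
  i=7: C(9,7)·!2 = 36·1 = 36
  i=8: C(9,8)·!1 = 9·0 = 0
  i=9: C(9,9)·!0 = 1·1 = 1
Total = 205.

205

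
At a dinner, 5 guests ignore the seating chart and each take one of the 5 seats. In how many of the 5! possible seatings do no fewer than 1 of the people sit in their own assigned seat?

76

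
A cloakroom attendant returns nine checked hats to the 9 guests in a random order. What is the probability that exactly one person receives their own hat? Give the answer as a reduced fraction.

2119/5760

Favorable outcomes: C(9,1)·!8 = 9·14833 = 133497.
Total outcomes: 9! = 362880.
Probability = 133497/362880 = 2119/5760.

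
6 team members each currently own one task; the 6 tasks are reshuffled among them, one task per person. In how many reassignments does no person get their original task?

265

The number of derangements of 6 is !6 = Σ_{k=0}^{6} (-1)^k·6!/k!
= 6! - 6!/1! + 6!/2! - 6!/3! + 6!/4! - 6!/5! + 6!/6!
= 720 - 720 + 360 - 120 + 30 - 6 + 1
= 265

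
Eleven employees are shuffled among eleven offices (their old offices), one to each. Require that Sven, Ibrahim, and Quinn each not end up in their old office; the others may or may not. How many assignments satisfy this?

30078720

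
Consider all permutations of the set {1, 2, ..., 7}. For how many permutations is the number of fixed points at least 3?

# with exactly i fixed is C(7,i)·!(7-i); sum over i=3..7:
  i=3: C(7,3)·!4 = 35·9 = 315
  i=4: C(7,4)·!3 = 35·2 = 70
  i=5: C(7,5)·!2 = 21·1 = 21
  i=6: C(7,6)·!1 = 7·0 = 0
  i=7: C(7,7)·!0 = 1·1 = 1
Total = 407.

407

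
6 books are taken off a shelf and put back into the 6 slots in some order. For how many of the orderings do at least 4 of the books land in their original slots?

16

# with exactly i fixed is C(6,i)·!(6-i); sum over i=4..6:
  i=4: C(6,4)·!2 = 15·1 = 15
  i=5: C(6,5)·!1 = 6·0 = 0
  i=6: C(6,6)·!0 = 1·1 = 1
Total = 16.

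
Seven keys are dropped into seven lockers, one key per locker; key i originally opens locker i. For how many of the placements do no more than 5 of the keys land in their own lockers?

Sum C(7,i)·!(7-i) for i = 0..5:
  i=0: C(7,0)·!7 = 1·1854 = 1854
  i=1: C(7,1)·!6 = 7·265 = 1855
  i=2: C(7,2)·!5 = 21·44 = 924
  i=3: C(7,3)·!4 = 35·9 = 315
  i=4: C(7,4)·!3 = 35·2 = 70
  i=5: C(7,5)·!2 = 21·1 = 21
Total = 5039.

5039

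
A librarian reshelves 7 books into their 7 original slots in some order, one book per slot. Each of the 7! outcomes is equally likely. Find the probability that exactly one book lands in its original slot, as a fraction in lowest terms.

Favorable outcomes: C(7,1)·!6 = 7·265 = 1855.
Total outcomes: 7! = 5040.
Probability = 1855/5040 = 53/144.

53/144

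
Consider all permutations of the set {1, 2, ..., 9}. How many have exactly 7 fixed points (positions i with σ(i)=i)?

36

Pick the 7 fixed positions: C(9,7) = 36 ways.
The other 2 form a derangement: !2 = 1.
Total: 36 × 1 = 36.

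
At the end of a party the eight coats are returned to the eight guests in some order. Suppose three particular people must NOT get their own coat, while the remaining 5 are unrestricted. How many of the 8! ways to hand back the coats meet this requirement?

27240

Let A_j be the event that the j-th constrained one is fixed. By inclusion-exclusion over the 3 events:
Σ_{j=0}^{3} (-1)^j C(3,j)(8-j)!
= C(3,0)·8! - C(3,1)·7! + C(3,2)·6! - C(3,3)·5!
= 40320 - 15120 + 2160 - 120
= 27240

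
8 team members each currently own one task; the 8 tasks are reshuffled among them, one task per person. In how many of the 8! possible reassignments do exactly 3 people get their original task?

2464

Pick the 3 fixed positions: C(8,3) = 56 ways.
The other 5 form a derangement: !5 = 44.
Total: 56 × 44 = 2464.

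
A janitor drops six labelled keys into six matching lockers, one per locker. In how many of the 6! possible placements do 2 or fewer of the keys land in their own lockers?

664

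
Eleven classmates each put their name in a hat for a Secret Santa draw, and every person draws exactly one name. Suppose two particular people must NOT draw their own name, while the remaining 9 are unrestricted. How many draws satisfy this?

Let A_j be the event that the j-th constrained one is fixed. By inclusion-exclusion over the 2 events:
Σ_{j=0}^{2} (-1)^j C(2,j)(11-j)!
= C(2,0)·11! - C(2,1)·10! + C(2,2)·9!
= 39916800 - 7257600 + 362880
= 33022080

33022080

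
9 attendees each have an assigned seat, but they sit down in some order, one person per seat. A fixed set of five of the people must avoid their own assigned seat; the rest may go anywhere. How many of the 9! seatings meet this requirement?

205056

Inclusion-exclusion on the 5 forbidden self-matches:
Σ_{j=0}^{5} (-1)^j C(5,j)(9-j)!
= C(5,0)·9! - C(5,1)·8! + C(5,2)·7! - C(5,3)·6! + C(5,4)·5! - C(5,5)·4!
= 362880 - 201600 + 50400 - 7200 + 600 - 24
= 205056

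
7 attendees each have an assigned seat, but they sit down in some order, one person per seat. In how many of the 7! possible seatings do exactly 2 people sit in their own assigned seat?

924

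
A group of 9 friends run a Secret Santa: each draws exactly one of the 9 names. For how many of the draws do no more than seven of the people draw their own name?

362879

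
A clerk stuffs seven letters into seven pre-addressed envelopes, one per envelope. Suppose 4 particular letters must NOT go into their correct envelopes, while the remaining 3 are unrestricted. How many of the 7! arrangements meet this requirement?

Inclusion-exclusion on the 4 forbidden self-matches:
Σ_{j=0}^{4} (-1)^j C(4,j)(7-j)!
= C(4,0)·7! - C(4,1)·6! + C(4,2)·5! - C(4,3)·4! + C(4,4)·3!
= 5040 - 2880 + 720 - 96 + 6
= 2790

2790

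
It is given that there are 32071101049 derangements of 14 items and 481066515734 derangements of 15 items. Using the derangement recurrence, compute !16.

!16 = (16-1)·(!15 + !14) = 15·(481066515734 + 32071101049) = 15·513137616783 = 7697064251745.

7697064251745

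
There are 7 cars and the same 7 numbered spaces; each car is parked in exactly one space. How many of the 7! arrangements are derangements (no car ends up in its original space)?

1854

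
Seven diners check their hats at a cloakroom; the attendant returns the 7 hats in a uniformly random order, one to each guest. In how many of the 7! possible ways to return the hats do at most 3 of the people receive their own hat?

Sum C(7,i)·!(7-i) for i = 0..3:
  i=0: C(7,0)·!7 = 1·1854 = 1854
  i=1: C(7,1)·!6 = 7·265 = 1855
  i=2: C(7,2)·!5 = 21·44 = 924
  i=3: C(7,3)·!4 = 35·9 = 315
Total = 4948.

4948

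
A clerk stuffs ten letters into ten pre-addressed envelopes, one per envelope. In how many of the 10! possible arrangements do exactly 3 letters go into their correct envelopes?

222480

Choose which 3 of the 10 are fixed: C(10,3) = 120.
The remaining 7 must be deranged: !7 = 1854.
Total: 120 × 1854 = 222480.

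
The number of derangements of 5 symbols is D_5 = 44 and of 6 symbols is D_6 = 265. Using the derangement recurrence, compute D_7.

1854

D_7 = (7-1)·(D_6 + D_5) = 6·(265 + 44) = 6·309 = 1854.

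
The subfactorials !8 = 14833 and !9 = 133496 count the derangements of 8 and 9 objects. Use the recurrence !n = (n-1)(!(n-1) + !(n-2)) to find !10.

1334961

!10 = (10-1)·(!9 + !8) = 9·(133496 + 14833) = 9·148329 = 1334961.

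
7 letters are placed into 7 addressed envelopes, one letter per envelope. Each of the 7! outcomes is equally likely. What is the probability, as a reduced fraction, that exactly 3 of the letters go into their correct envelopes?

1/16

Favorable outcomes: C(7,3)·!4 = 35·9 = 315.
Total outcomes: 7! = 5040.
Probability = 315/5040 = 1/16.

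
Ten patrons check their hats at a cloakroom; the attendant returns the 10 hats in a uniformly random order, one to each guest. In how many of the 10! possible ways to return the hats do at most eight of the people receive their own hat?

# with exactly i fixed is C(10,i)·!(10-i); sum over i=0..8:
  i=0: C(10,0)·!10 = 1·1334961 = 1334961
  i=1: C(10,1)·!9 = 10·133496 = 1334960
  i=2: C(10,2)·!8 = 45·14833 = 667485
  i=3: C(10,3)·!7 = 120·1854 = 222480
  i=4: C(10,4)·!6 = 210·265 = 55650
  i=5: C(10,5)·!5 = 252·44 = 11088
  i=6: C(10,6)·!4 = 210·9 = 1890
  i=7: C(10,7)·!3 = 120·2 = 240
  i=8: C(10,8)·!2 = 45·1 = 45
Total = 3628799.

3628799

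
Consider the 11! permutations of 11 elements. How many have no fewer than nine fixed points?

Sum C(11,i)·!(11-i) for i = 9..11:
  i=9: C(11,9)·!2 = 55·1 = 55
  i=10: C(11,10)·!1 = 11·0 = 0
  i=11: C(11,11)·!0 = 1·1 = 1
Total = 56.

56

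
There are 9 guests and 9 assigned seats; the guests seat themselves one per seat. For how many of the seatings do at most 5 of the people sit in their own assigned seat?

362675

Sum C(9,i)·!(9-i) for i = 0..5:
  i=0: C(9,0)·!9 = 1·133496 = 133496
  i=1: C(9,1)·!8 = 9·14833 = 133497
  i=2: C(9,2)·!7 = 36·1854 = 66744
  i=3: C(9,3)·!6 = 84·265 = 22260
  i=4: C(9,4)·!5 = 126·44 = 5544
  i=5: C(9,5)·!4 = 126·9 = 1134
Total = 362675.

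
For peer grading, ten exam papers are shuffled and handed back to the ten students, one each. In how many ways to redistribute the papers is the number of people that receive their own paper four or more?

# with exactly i fixed is C(10,i)·!(10-i); sum over i=4..10:
  i=4: C(10,4)·!6 = 210·265 = 55650
  i=5: C(10,5)·!5 = 252·44 = 11088
  i=6: C(10,6)·!4 = 210·9 = 1890
  i=7: C(10,7)·!3 = 120·2 = 240
  i=8: C(10,8)·!2 = 45·1 = 45
  i=9: C(10,9)·!1 = 10·0 = 0
  i=10: C(10,10)·!0 = 1·1 = 1
Total = 68914.

68914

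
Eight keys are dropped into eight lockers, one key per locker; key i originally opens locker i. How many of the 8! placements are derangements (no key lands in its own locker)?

14833

The number of derangements of 8 is !8 = Σ_{k=0}^{8} (-1)^k·8!/k!
= 8! - 8!/1! + 8!/2! - 8!/3! + 8!/4! - 8!/5! + 8!/6! - 8!/7! + 8!/8!
= 40320 - 40320 + 20160 - 6720 + 1680 - 336 + 56 - 8 + 1
= 14833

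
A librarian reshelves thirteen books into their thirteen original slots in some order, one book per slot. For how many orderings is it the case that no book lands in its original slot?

The number of derangements of 13 is !13 = Σ_{k=0}^{13} (-1)^k·13!/k!
= 13! - 13!/1! + 13!/2! - 13!/3! + 13!/4! - 13!/5! + 13!/6! - 13!/7! + 13!/8! - 13!/9! + 13!/10! - 13!/11! + 13!/12! - 13!/13!
= 6227020800 - 6227020800 + 3113510400 - 1037836800 + 259459200 - 51891840 + 8648640 - 1235520 + 154440 - 17160 + 1716 - 156 + 13 - 1
= 2290792932

2290792932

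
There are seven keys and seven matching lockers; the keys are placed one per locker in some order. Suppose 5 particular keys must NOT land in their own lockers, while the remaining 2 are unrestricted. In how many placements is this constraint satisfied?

2428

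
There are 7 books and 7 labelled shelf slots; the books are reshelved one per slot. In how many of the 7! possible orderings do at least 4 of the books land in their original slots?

Sum C(7,i)·!(7-i) for i = 4..7:
  i=4: C(7,4)·!3 = 35·2 = 70
  i=5: C(7,5)·!2 = 21·1 = 21
  i=6: C(7,6)·!1 = 7·0 = 0
  i=7: C(7,7)·!0 = 1·1 = 1
Total = 92.

92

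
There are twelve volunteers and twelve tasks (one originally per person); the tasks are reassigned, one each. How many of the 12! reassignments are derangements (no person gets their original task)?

176214841

The subfactorial !12 = [12!/e] (nearest integer).
12! = 479001600, and 479001600/e ≈ 176214840.93, so !12 = 176214841.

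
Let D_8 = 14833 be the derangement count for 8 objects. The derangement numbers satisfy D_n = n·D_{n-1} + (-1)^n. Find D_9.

133496

D_9 = 9·14833 - 1 = 133496.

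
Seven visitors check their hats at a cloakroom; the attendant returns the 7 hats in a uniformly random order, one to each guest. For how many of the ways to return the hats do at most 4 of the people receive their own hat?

5018

Sum C(7,i)·!(7-i) for i = 0..4:
  i=0: C(7,0)·!7 = 1·1854 = 1854
  i=1: C(7,1)·!6 = 7·265 = 1855
  i=2: C(7,2)·!5 = 21·44 = 924
  i=3: C(7,3)·!4 = 35·9 = 315
  i=4: C(7,4)·!3 = 35·2 = 70
Total = 5018.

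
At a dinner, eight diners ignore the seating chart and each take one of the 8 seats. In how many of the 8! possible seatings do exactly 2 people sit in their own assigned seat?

Pick the 2 fixed positions: C(8,2) = 28 ways.
The other 6 form a derangement: !6 = 265.
Total: 28 × 265 = 7420.

7420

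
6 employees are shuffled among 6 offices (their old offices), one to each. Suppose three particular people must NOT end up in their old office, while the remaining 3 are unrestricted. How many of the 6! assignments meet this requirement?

426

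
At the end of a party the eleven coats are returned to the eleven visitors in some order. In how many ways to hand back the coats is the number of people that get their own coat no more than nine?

# with exactly i fixed is C(11,i)·!(11-i); sum over i=0..9:
  i=0: C(11,0)·!11 = 1·14684570 = 14684570
  i=1: C(11,1)·!10 = 11·1334961 = 14684571
  i=2: C(11,2)·!9 = 55·133496 = 7342280
  i=3: C(11,3)·!8 = 165·14833 = 2447445
  i=4: C(11,4)·!7 = 330·1854 = 611820
  i=5: C(11,5)·!6 = 462·265 = 122430
  i=6: C(11,6)·!5 = 462·44 = 20328
  i=7: C(11,7)·!4 = 330·9 = 2970
  i=8: C(11,8)·!3 = 165·2 = 330
  i=9: C(11,9)·!2 = 55·1 = 55
Total = 39916799.

39916799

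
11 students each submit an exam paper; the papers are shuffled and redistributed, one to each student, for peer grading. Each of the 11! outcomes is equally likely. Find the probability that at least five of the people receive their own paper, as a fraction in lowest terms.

73057/19958400

Favorable outcomes: Σ_{i≥5} C(11,i)·!(11-i) = 462·265 + 462·44 + 330·9 + 165·2 + 55·1 + 11·0 + 1·1 = 146114.
Total outcomes: 11! = 39916800.
Probability = 146114/39916800 = 73057/19958400.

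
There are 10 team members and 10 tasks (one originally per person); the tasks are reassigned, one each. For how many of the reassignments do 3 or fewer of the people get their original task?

Sum C(10,i)·!(10-i) for i = 0..3:
  i=0: C(10,0)·!10 = 1·1334961 = 1334961
  i=1: C(10,1)·!9 = 10·133496 = 1334960
  i=2: C(10,2)·!8 = 45·14833 = 667485
  i=3: C(10,3)·!7 = 120·1854 = 222480
Total = 3559886.

3559886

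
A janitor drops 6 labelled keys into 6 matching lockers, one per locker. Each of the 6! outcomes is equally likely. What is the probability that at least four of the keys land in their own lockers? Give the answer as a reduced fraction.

1/45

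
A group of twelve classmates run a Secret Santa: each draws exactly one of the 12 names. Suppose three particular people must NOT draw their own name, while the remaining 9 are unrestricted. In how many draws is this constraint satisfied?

Let A_j be the event that the j-th constrained one is fixed. By inclusion-exclusion over the 3 events:
Σ_{j=0}^{3} (-1)^j C(3,j)(12-j)!
= C(3,0)·12! - C(3,1)·11! + C(3,2)·10! - C(3,3)·9!
= 479001600 - 119750400 + 10886400 - 362880
= 369774720

369774720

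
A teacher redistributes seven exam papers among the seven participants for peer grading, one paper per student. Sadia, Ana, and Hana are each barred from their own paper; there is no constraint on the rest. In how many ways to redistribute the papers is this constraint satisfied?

Inclusion-exclusion on the 3 forbidden self-matches:
Σ_{j=0}^{3} (-1)^j C(3,j)(7-j)!
= C(3,0)·7! - C(3,1)·6! + C(3,2)·5! - C(3,3)·4!
= 5040 - 2160 + 360 - 24
= 3216

3216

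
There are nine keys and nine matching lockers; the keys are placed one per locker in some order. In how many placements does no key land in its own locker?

133496

!9 = 9! · Σ_{k=0}^{9} (-1)^k/k!
= 9! - 9!/1! + 9!/2! - 9!/3! + 9!/4! - 9!/5! + 9!/6! - 9!/7! + 9!/8! - 9!/9!
= 362880 - 362880 + 181440 - 60480 + 15120 - 3024 + 504 - 72 + 9 - 1
= 133496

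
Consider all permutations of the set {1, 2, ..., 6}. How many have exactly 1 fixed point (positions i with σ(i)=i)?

Choose which one of the 6 is fixed: C(6,1) = 6.
The remaining 5 must be deranged: !5 = 44.
Total: 6 × 44 = 264.

264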